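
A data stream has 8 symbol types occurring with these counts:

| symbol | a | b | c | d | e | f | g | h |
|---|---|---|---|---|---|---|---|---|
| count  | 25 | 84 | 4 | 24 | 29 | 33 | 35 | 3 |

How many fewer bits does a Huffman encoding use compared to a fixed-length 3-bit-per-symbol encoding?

81

Fixed-length: 3 bits × 237 symbols = 711 bits.
Huffman merges:
combine h(3), c(4) → 7
combine 7, d(24) → 31
combine a(25), e(29) → 54
combine 31, f(33) → 64
combine g(35), 54 → 89
combine 64, b(84) → 148
combine 89, 148 → 237
Huffman total = 7 + 31 + 54 + 64 + 89 + 148 + 237 = 630 bits.
Saving = 711 − 630 = 81 bits.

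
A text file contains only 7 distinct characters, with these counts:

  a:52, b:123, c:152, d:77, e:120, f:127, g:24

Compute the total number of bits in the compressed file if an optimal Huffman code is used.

Greedily combine the two least-frequent nodes:
merge g(24) and a(52): 76
merge 76 and d(77): 153
merge e(120) and b(123): 243
merge f(127) and c(152): 279
merge 153 and 243: 396
merge 279 and 396: 675
Total encoded bits = sum of merged weights = 76 + 153 + 243 + 279 + 396 + 675 = 1822.

1822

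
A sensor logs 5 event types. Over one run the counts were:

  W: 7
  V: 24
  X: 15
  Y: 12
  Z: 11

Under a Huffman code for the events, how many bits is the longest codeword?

3

Merge the two lowest-weight nodes at each step:
combine W(7), Z(11) → 18
combine Y(12), X(15) → 27
combine 18, V(24) → 42
combine 27, 42 → 69
The first pair merged (W, Z) ends up deepest, at depth 3.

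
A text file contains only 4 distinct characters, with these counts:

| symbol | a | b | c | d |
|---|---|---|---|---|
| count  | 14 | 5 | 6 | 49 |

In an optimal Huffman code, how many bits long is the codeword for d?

1

Huffman merges, smallest pair first:
merge b(5) and c(6): 11
merge 11 and a(14): 25
merge 25 and d(49): 74
d sits one level below the root: a 1-bit codeword.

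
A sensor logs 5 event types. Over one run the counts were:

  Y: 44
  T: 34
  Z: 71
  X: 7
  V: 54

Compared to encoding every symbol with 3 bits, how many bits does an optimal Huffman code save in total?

169

Fixed-length: 3 bits × 210 symbols = 630 bits.
Huffman merges:
X(7) + T(34) → 41
41 + Y(44) → 85
V(54) + Z(71) → 125
85 + 125 → 210
Huffman total = 41 + 85 + 125 + 210 = 461 bits.
Saving = 630 − 461 = 169 bits.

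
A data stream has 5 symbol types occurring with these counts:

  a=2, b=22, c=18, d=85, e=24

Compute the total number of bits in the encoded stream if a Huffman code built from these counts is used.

279

Merge the two smallest weights repeatedly:
merge a(2) and c(18): 20
merge 20 and b(22): 42
merge e(24) and 42: 66
merge 66 and d(85): 151
Total encoded bits = sum of merged weights = 20 + 42 + 66 + 151 = 279.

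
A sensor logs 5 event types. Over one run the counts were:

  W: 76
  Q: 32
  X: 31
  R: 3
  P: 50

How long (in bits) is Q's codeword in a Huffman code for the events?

Build the tree from the bottom:
combine R(3), X(31) → 34
combine Q(32), 34 → 66
combine P(50), 66 → 116
combine W(76), 116 → 192
Q sits 3 levels below the root, so its codeword is 3 bits.

3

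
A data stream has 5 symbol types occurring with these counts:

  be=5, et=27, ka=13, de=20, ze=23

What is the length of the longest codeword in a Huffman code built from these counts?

3

Merge the two lowest-weight nodes at each step:
be(5) + ka(13) → 18
18 + de(20) → 38
ze(23) + et(27) → 50
38 + 50 → 88
Maximum depth reached is 3.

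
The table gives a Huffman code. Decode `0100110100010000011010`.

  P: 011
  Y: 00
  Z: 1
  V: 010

Read left to right; each codeword is recognised as soon as it completes (prefix code):
  010→V | 011→P | 010→V | 00→Y | 1→Z | 00→Y | 00→Y | 011→P | 010→V
Decoded message: VPVYZYYPV

VPVYZYYPV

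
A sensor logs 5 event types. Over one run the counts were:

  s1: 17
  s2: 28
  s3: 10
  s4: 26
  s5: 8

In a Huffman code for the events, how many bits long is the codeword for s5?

Huffman merges, smallest pair first:
combine s5(8), s3(10) → 18
combine s1(17), 18 → 35
combine s4(26), s2(28) → 54
combine 35, 54 → 89
The subtree containing s5 is merged 3 times, so code length = 3.

3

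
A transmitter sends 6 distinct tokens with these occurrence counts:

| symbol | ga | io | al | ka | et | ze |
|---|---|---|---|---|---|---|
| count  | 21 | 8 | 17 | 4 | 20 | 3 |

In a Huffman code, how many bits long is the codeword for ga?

Repeatedly merge the two smallest:
ze(3) + ka(4) → 7
7 + io(8) → 15
15 + al(17) → 32
et(20) + ga(21) → 41
32 + 41 → 73
The subtree containing ga is merged 2 times, so code length = 2.

2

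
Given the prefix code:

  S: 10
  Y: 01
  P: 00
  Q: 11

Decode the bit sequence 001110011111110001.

Read left to right; each codeword is recognised as soon as it completes (prefix code):
  00→P | 11→Q | 10→S | 01→Y | 11→Q | 11→Q | 11→Q | 00→P | 01→Y
Decoded message: PQSYQQQPY

PQSYQQQPY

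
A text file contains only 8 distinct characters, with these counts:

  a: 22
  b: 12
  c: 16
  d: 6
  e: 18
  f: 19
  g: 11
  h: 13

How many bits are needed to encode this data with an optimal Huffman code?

346

Build the Huffman tree bottom-up:
combine d(6), g(11) → 17
combine b(12), h(13) → 25
combine c(16), 17 → 33
combine e(18), f(19) → 37
combine a(22), 25 → 47
combine 33, 37 → 70
combine 47, 70 → 117
Total encoded bits = sum of merged weights = 17 + 25 + 33 + 37 + 47 + 70 + 117 = 346.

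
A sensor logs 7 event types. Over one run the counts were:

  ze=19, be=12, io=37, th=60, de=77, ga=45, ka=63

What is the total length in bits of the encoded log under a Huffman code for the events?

Merge the two smallest weights repeatedly:
be(12) + ze(19) → 31
31 + io(37) → 68
ga(45) + th(60) → 105
ka(63) + 68 → 131
de(77) + 105 → 182
131 + 182 → 313
The encoded length is the sum of every internal node's weight: 31 + 68 + 105 + 131 + 182 + 313 = 830 bits.

830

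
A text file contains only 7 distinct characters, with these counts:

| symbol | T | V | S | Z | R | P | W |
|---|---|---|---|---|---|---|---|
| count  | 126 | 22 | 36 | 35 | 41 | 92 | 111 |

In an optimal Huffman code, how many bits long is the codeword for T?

2

Huffman merges, smallest pair first:
combine V(22), Z(35) → 57
combine S(36), R(41) → 77
combine 57, 77 → 134
combine P(92), W(111) → 203
combine T(126), 134 → 260
combine 203, 260 → 463
The subtree containing T is merged 2 times, so code length = 2.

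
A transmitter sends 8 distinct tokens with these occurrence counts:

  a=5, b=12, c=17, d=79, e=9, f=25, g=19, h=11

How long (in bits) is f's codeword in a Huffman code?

Repeatedly merge the two smallest:
a(5) + e(9) → 14
h(11) + b(12) → 23
14 + c(17) → 31
g(19) + 23 → 42
f(25) + 31 → 56
42 + 56 → 98
d(79) + 98 → 177
f's leaf is at depth 3, giving a 3-bit codeword.

3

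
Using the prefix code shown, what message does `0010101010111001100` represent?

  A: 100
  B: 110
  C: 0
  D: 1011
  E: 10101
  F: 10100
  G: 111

CCECDABC

Read left to right; each codeword is recognised as soon as it completes (prefix code):
  0→C | 0→C | 10101→E | 0→C | 1011→D | 100→A | 110→B | 0→C
Decoded message: CCECDABC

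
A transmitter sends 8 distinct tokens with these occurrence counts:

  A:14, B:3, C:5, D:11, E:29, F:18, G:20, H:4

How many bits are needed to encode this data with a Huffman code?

282

Build the Huffman tree bottom-up:
merge B(3) and H(4): 7
merge C(5) and 7: 12
merge D(11) and 12: 23
merge A(14) and F(18): 32
merge G(20) and 23: 43
merge E(29) and 32: 61
merge 43 and 61: 104
Each symbol's bit-cost is frequency × depth; summing gives 282 bits (equivalently 7 + 12 + 23 + 32 + 43 + 61 + 104).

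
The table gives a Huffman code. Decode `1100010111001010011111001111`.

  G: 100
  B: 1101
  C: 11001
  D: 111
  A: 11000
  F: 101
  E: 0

AFCEGDCD

Read left to right; each codeword is recognised as soon as it completes (prefix code):
  11000→A | 101→F | 11001→C | 0→E | 100→G | 111→D | 11001→C | 111→D
Decoded message: AFCEGDCD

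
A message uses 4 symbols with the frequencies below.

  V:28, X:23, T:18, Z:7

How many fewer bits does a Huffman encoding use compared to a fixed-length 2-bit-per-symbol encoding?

3

Fixed-length: 2 bits × 76 symbols = 152 bits.
Huffman merges:
merge Z(7) and T(18): 25
merge X(23) and 25: 48
merge V(28) and 48: 76
Huffman total = 25 + 48 + 76 = 149 bits.
Saving = 152 − 149 = 3 bits.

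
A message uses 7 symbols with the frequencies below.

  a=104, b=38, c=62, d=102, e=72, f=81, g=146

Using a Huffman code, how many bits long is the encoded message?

1665

Build the Huffman tree bottom-up:
merge b(38) and c(62): 100
merge e(72) and f(81): 153
merge 100 and d(102): 202
merge a(104) and g(146): 250
merge 153 and 202: 355
merge 250 and 355: 605
The encoded length is the sum of every internal node's weight: 100 + 153 + 202 + 250 + 355 + 605 = 1665 bits.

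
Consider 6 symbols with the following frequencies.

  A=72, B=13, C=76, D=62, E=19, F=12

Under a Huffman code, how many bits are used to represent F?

4

Build the tree from the bottom:
merge F(12) and B(13): 25
merge E(19) and 25: 44
merge 44 and D(62): 106
merge A(72) and C(76): 148
merge 106 and 148: 254
F's leaf is at depth 4, giving a 4-bit codeword.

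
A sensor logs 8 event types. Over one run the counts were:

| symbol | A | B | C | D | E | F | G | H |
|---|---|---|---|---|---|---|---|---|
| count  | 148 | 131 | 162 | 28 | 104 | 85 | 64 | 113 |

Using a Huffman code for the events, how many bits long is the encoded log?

2435

Merge the two smallest weights repeatedly:
combine D(28), G(64) → 92
combine F(85), 92 → 177
combine E(104), H(113) → 217
combine B(131), A(148) → 279
combine C(162), 177 → 339
combine 217, 279 → 496
combine 339, 496 → 835
Each symbol's bit-cost is frequency × depth; summing gives 2435 bits (equivalently 92 + 177 + 217 + 279 + 339 + 496 + 835).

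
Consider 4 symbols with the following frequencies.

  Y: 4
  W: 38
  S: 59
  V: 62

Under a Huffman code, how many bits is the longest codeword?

Merge the two lowest-weight nodes at each step:
merge Y(4) and W(38): 42
merge 42 and S(59): 101
merge V(62) and 101: 163
Maximum depth reached is 3.

3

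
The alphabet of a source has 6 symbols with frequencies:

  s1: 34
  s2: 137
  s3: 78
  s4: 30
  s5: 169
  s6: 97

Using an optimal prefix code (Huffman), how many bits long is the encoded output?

Build the Huffman tree bottom-up:
combine s4(30), s1(34) → 64
combine 64, s3(78) → 142
combine s6(97), s2(137) → 234
combine 142, s5(169) → 311
combine 234, 311 → 545
Each symbol's bit-cost is frequency × depth; summing gives 1296 bits (equivalently 64 + 142 + 234 + 311 + 545).

1296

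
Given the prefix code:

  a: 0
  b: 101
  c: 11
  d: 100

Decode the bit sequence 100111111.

Read left to right; each codeword is recognised as soon as it completes (prefix code):
  100→d | 11→c | 11→c | 11→c
Decoded message: dccc

dccc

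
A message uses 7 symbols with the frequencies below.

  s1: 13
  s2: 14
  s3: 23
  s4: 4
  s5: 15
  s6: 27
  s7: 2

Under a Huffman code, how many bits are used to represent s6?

2

Build the tree from the bottom:
combine s7(2), s4(4) → 6
combine 6, s1(13) → 19
combine s2(14), s5(15) → 29
combine 19, s3(23) → 42
combine s6(27), 29 → 56
combine 42, 56 → 98
s6's leaf is at depth 2, giving a 2-bit codeword.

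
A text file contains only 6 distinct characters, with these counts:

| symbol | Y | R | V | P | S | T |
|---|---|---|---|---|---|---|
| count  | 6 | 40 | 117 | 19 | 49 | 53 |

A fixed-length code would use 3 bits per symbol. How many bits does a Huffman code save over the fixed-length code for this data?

Fixed-length: 3 bits × 284 symbols = 852 bits.
Huffman merges:
Y(6) + P(19) → 25
25 + R(40) → 65
S(49) + T(53) → 102
65 + 102 → 167
V(117) + 167 → 284
Huffman total = 25 + 65 + 102 + 167 + 284 = 643 bits.
Saving = 852 − 643 = 209 bits.

209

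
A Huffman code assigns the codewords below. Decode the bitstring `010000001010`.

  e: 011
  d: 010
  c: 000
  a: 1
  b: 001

Read left to right; each codeword is recognised as soon as it completes (prefix code):
  010→d | 000→c | 001→b | 010→d
Decoded message: dcbd

dcbd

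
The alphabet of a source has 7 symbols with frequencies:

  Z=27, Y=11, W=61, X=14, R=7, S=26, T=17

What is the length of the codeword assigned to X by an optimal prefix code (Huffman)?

Repeatedly merge the two smallest:
R(7) + Y(11) → 18
X(14) + T(17) → 31
18 + S(26) → 44
Z(27) + 31 → 58
44 + 58 → 102
W(61) + 102 → 163
X sits 4 levels below the root, so its codeword is 4 bits.

4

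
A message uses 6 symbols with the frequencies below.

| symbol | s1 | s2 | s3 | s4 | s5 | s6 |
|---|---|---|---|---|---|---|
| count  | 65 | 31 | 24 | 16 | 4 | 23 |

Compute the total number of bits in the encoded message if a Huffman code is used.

379

Merge the two smallest weights repeatedly:
s5(4) + s4(16) → 20
20 + s6(23) → 43
s3(24) + s2(31) → 55
43 + 55 → 98
s1(65) + 98 → 163
The encoded length is the sum of every internal node's weight: 20 + 43 + 55 + 98 + 163 = 379 bits.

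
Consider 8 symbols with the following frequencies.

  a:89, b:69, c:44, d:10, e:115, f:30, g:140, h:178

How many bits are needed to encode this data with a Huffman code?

1831

Greedily combine the two least-frequent nodes:
merge d(10) and f(30): 40
merge 40 and c(44): 84
merge b(69) and 84: 153
merge a(89) and e(115): 204
merge g(140) and 153: 293
merge h(178) and 204: 382
merge 293 and 382: 675
Total encoded bits = sum of merged weights = 40 + 84 + 153 + 204 + 293 + 382 + 675 = 1831.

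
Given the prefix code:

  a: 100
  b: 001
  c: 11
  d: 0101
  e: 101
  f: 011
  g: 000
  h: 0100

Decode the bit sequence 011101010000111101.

fehbce

Read left to right; each codeword is recognised as soon as it completes (prefix code):
  011→f | 101→e | 0100→h | 001→b | 11→c | 101→e
Decoded message: fehbce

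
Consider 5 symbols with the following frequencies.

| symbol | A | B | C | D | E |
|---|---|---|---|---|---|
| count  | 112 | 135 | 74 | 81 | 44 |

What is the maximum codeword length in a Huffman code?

Merge the two lowest-weight nodes at each step:
merge E(44) and C(74): 118
merge D(81) and A(112): 193
merge 118 and B(135): 253
merge 193 and 253: 446
Maximum depth reached is 3.

3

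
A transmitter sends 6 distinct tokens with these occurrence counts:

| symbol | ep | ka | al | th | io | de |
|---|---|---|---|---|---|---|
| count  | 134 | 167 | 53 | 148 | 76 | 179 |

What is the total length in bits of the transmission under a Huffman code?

1906

Build the Huffman tree bottom-up:
merge al(53) and io(76): 129
merge 129 and ep(134): 263
merge th(148) and ka(167): 315
merge de(179) and 263: 442
merge 315 and 442: 757
Total encoded bits = sum of merged weights = 129 + 263 + 315 + 442 + 757 = 1906.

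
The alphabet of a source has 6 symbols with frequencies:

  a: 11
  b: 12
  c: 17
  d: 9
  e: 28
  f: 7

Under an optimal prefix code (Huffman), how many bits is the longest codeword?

3

Merge the two lowest-weight nodes at each step:
f(7) + d(9) → 16
a(11) + b(12) → 23
16 + c(17) → 33
23 + e(28) → 51
33 + 51 → 84
The rarest symbols sit at the bottom; the longest codeword is 3 bits.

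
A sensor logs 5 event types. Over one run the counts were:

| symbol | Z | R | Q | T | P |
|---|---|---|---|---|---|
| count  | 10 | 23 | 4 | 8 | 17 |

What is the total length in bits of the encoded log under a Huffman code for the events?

Greedily combine the two least-frequent nodes:
Q(4) + T(8) → 12
Z(10) + 12 → 22
P(17) + 22 → 39
R(23) + 39 → 62
Each symbol's bit-cost is frequency × depth; summing gives 135 bits (equivalently 12 + 22 + 39 + 62).

135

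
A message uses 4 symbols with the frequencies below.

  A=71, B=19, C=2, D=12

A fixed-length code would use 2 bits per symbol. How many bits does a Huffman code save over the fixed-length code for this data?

57

Fixed-length: 2 bits × 104 symbols = 208 bits.
Huffman merges:
C(2) + D(12) → 14
14 + B(19) → 33
33 + A(71) → 104
Huffman total = 14 + 33 + 104 = 151 bits.
Saving = 208 − 151 = 57 bits.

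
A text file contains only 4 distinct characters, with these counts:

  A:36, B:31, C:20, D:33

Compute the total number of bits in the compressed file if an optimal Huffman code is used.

240

Build the Huffman tree bottom-up:
combine C(20), B(31) → 51
combine D(33), A(36) → 69
combine 51, 69 → 120
Each symbol's bit-cost is frequency × depth; summing gives 240 bits (equivalently 51 + 69 + 120).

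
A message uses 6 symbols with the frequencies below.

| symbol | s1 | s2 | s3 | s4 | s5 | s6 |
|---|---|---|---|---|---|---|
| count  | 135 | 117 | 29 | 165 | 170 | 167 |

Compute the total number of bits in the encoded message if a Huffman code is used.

Merge the two smallest weights repeatedly:
s3(29) + s2(117) → 146
s1(135) + 146 → 281
s4(165) + s6(167) → 332
s5(170) + 281 → 451
332 + 451 → 783
Total encoded bits = sum of merged weights = 146 + 281 + 332 + 451 + 783 = 1993.

1993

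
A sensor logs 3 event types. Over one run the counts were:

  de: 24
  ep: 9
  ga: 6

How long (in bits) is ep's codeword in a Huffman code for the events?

Huffman merges, smallest pair first:
merge ga(6) and ep(9): 15
merge 15 and de(24): 39
ep's leaf is at depth 2, giving a 2-bit codeword.

2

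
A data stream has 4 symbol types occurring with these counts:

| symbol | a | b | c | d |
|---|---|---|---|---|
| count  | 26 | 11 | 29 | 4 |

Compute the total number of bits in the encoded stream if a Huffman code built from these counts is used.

Greedily combine the two least-frequent nodes:
d(4) + b(11) → 15
15 + a(26) → 41
c(29) + 41 → 70
Each symbol's bit-cost is frequency × depth; summing gives 126 bits (equivalently 15 + 41 + 70).

126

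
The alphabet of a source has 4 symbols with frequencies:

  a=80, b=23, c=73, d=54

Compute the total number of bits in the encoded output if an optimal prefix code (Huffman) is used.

Greedily combine the two least-frequent nodes:
b(23) + d(54) → 77
c(73) + 77 → 150
a(80) + 150 → 230
Total encoded bits = sum of merged weights = 77 + 150 + 230 = 457.

457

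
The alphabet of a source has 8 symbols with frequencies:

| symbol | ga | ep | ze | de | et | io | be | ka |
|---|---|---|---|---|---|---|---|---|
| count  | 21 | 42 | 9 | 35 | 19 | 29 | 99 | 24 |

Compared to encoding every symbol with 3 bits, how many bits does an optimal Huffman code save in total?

71

Fixed-length: 3 bits × 278 symbols = 834 bits.
Huffman merges:
combine ze(9), et(19) → 28
combine ga(21), ka(24) → 45
combine 28, io(29) → 57
combine de(35), ep(42) → 77
combine 45, 57 → 102
combine 77, be(99) → 176
combine 102, 176 → 278
Huffman total = 28 + 45 + 57 + 77 + 102 + 176 + 278 = 763 bits.
Saving = 834 − 763 = 71 bits.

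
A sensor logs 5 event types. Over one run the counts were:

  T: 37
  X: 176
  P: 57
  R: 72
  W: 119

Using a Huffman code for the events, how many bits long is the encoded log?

Greedily combine the two least-frequent nodes:
T(37) + P(57) → 94
R(72) + 94 → 166
W(119) + 166 → 285
X(176) + 285 → 461
Total encoded bits = sum of merged weights = 94 + 166 + 285 + 461 = 1006.

1006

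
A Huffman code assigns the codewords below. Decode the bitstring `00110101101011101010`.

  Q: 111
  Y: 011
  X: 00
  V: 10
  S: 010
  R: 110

Read left to right; each codeword is recognised as soon as it completes (prefix code):
  00→X | 110→R | 10→V | 110→R | 10→V | 111→Q | 010→S | 10→V
Decoded message: XRVRVQSV

XRVRVQSV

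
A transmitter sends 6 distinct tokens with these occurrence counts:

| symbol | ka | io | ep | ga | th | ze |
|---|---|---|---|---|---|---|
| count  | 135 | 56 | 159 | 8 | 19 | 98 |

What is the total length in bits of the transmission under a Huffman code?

Greedily combine the two least-frequent nodes:
combine ga(8), th(19) → 27
combine 27, io(56) → 83
combine 83, ze(98) → 181
combine ka(135), ep(159) → 294
combine 181, 294 → 475
The encoded length is the sum of every internal node's weight: 27 + 83 + 181 + 294 + 475 = 1060 bits.

1060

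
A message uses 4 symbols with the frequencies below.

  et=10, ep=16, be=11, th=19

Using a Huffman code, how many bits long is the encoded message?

112

Merge the two smallest weights repeatedly:
et(10) + be(11) → 21
ep(16) + th(19) → 35
21 + 35 → 56
The encoded length is the sum of every internal node's weight: 21 + 35 + 56 = 112 bits.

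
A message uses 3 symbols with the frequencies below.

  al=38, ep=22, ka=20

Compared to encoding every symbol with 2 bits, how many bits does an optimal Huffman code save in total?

Fixed-length: 2 bits × 80 symbols = 160 bits.
Huffman merges:
combine ka(20), ep(22) → 42
combine al(38), 42 → 80
Huffman total = 42 + 80 = 122 bits.
Saving = 160 − 122 = 38 bits.

38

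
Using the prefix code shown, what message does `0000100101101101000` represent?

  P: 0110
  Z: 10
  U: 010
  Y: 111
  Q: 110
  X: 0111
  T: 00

Read left to right; each codeword is recognised as soon as it completes (prefix code):
  00→T | 00→T | 10→Z | 010→U | 110→Q | 110→Q | 10→Z | 00→T
Decoded message: TTZUQQZT

TTZUQQZT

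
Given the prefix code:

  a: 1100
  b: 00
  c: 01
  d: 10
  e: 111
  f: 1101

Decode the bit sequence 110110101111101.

Read left to right; each codeword is recognised as soon as it completes (prefix code):
  1101→f | 10→d | 10→d | 111→e | 1101→f
Decoded message: fddef

fddef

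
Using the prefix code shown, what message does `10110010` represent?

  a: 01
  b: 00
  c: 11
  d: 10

dcbd

Read left to right; each codeword is recognised as soon as it completes (prefix code):
  10→d | 11→c | 00→b | 10→d
Decoded message: dcbd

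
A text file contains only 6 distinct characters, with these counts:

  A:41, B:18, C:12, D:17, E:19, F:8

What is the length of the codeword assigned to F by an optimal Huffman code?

4

Huffman merges, smallest pair first:
merge F(8) and C(12): 20
merge D(17) and B(18): 35
merge E(19) and 20: 39
merge 35 and 39: 74
merge A(41) and 74: 115
F's leaf is at depth 4, giving a 4-bit codeword.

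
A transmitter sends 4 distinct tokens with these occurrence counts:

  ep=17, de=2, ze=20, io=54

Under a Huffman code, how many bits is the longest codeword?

Merge the two lowest-weight nodes at each step:
de(2) + ep(17) → 19
19 + ze(20) → 39
39 + io(54) → 93
The first pair merged (de, ep) ends up deepest, at depth 3.

3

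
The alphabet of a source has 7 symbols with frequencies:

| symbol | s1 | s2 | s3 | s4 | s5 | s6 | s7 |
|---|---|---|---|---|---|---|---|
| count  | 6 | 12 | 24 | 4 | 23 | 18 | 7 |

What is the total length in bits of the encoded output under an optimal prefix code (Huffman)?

244

Build the Huffman tree bottom-up:
merge s4(4) and s1(6): 10
merge s7(7) and 10: 17
merge s2(12) and 17: 29
merge s6(18) and s5(23): 41
merge s3(24) and 29: 53
merge 41 and 53: 94
Each symbol's bit-cost is frequency × depth; summing gives 244 bits (equivalently 10 + 17 + 29 + 41 + 53 + 94).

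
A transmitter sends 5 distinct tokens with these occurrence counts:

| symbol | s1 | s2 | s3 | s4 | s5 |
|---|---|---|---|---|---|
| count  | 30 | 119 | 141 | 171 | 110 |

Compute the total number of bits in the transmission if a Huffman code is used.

Merge the two smallest weights repeatedly:
merge s1(30) and s5(110): 140
merge s2(119) and 140: 259
merge s3(141) and s4(171): 312
merge 259 and 312: 571
The encoded length is the sum of every internal node's weight: 140 + 259 + 312 + 571 = 1282 bits.

1282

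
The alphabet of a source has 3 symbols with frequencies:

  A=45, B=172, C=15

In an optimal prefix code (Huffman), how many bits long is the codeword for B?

Repeatedly merge the two smallest:
combine C(15), A(45) → 60
combine 60, B(172) → 232
B is merged only at the final step, so code length = 1.

1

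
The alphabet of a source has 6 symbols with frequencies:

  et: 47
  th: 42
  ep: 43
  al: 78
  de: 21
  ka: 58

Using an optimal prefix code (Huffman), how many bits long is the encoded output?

Merge the two smallest weights repeatedly:
combine de(21), th(42) → 63
combine ep(43), et(47) → 90
combine ka(58), 63 → 121
combine al(78), 90 → 168
combine 121, 168 → 289
Each symbol's bit-cost is frequency × depth; summing gives 731 bits (equivalently 63 + 90 + 121 + 168 + 289).

731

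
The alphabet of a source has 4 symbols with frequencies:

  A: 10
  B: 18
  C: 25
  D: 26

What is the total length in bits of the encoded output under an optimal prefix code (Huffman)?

Build the Huffman tree bottom-up:
combine A(10), B(18) → 28
combine C(25), D(26) → 51
combine 28, 51 → 79
The encoded length is the sum of every internal node's weight: 28 + 51 + 79 = 158 bits.

158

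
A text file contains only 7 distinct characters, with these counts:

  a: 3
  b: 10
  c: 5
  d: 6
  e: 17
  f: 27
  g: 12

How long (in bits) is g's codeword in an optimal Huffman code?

Huffman merges, smallest pair first:
a(3) + c(5) → 8
d(6) + 8 → 14
b(10) + g(12) → 22
14 + e(17) → 31
22 + f(27) → 49
31 + 49 → 80
g's leaf is at depth 3, giving a 3-bit codeword.

3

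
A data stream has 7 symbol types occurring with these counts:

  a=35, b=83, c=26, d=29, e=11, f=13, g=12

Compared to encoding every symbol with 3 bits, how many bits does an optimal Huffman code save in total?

107

Fixed-length: 3 bits × 209 symbols = 627 bits.
Huffman merges:
combine e(11), g(12) → 23
combine f(13), 23 → 36
combine c(26), d(29) → 55
combine a(35), 36 → 71
combine 55, 71 → 126
combine b(83), 126 → 209
Huffman total = 23 + 36 + 55 + 71 + 126 + 209 = 520 bits.
Saving = 627 − 520 = 107 bits.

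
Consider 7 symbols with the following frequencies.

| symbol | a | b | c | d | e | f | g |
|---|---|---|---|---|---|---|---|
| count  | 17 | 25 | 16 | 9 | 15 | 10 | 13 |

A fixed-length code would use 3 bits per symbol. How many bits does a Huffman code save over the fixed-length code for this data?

25

Fixed-length: 3 bits × 105 symbols = 315 bits.
Huffman merges:
d(9) + f(10) → 19
g(13) + e(15) → 28
c(16) + a(17) → 33
19 + b(25) → 44
28 + 33 → 61
44 + 61 → 105
Huffman total = 19 + 28 + 33 + 44 + 61 + 105 = 290 bits.
Saving = 315 − 290 = 25 bits.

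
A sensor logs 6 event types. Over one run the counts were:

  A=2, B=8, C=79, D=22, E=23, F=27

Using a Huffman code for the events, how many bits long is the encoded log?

Greedily combine the two least-frequent nodes:
A(2) + B(8) → 10
10 + D(22) → 32
E(23) + F(27) → 50
32 + 50 → 82
C(79) + 82 → 161
The encoded length is the sum of every internal node's weight: 10 + 32 + 50 + 82 + 161 = 335 bits.

335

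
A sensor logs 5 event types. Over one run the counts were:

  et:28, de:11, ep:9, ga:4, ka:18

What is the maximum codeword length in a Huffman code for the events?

4

Merge the two lowest-weight nodes at each step:
combine ga(4), ep(9) → 13
combine de(11), 13 → 24
combine ka(18), 24 → 42
combine et(28), 42 → 70
Maximum depth reached is 4.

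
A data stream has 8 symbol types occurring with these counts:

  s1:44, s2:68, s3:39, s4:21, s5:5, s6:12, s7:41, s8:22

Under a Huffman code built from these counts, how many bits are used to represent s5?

Repeatedly merge the two smallest:
merge s5(5) and s6(12): 17
merge 17 and s4(21): 38
merge s8(22) and 38: 60
merge s3(39) and s7(41): 80
merge s1(44) and 60: 104
merge s2(68) and 80: 148
merge 104 and 148: 252
s5 sits 5 levels below the root, so its codeword is 5 bits.

5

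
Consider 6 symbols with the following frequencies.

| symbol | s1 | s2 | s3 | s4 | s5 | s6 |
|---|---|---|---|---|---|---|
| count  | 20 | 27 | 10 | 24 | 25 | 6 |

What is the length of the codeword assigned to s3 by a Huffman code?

4

Repeatedly merge the two smallest:
combine s6(6), s3(10) → 16
combine 16, s1(20) → 36
combine s4(24), s5(25) → 49
combine s2(27), 36 → 63
combine 49, 63 → 112
s3's leaf is at depth 4, giving a 4-bit codeword.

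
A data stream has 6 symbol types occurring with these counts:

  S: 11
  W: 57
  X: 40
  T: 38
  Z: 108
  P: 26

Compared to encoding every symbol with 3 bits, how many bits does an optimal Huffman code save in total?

Fixed-length: 3 bits × 280 symbols = 840 bits.
Huffman merges:
merge S(11) and P(26): 37
merge 37 and T(38): 75
merge X(40) and W(57): 97
merge 75 and 97: 172
merge Z(108) and 172: 280
Huffman total = 37 + 75 + 97 + 172 + 280 = 661 bits.
Saving = 840 − 661 = 179 bits.

179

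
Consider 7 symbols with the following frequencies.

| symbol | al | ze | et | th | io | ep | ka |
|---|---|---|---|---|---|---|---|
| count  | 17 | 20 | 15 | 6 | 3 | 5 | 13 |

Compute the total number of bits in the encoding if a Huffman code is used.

Merge the two smallest weights repeatedly:
io(3) + ep(5) → 8
th(6) + 8 → 14
ka(13) + 14 → 27
et(15) + al(17) → 32
ze(20) + 27 → 47
32 + 47 → 79
The encoded length is the sum of every internal node's weight: 8 + 14 + 27 + 32 + 47 + 79 = 207 bits.

207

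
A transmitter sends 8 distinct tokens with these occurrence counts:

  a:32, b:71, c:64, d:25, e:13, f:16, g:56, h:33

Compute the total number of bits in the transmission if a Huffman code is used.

Merge the two smallest weights repeatedly:
combine e(13), f(16) → 29
combine d(25), 29 → 54
combine a(32), h(33) → 65
combine 54, g(56) → 110
combine c(64), 65 → 129
combine b(71), 110 → 181
combine 129, 181 → 310
Total encoded bits = sum of merged weights = 29 + 54 + 65 + 110 + 129 + 181 + 310 = 878.

878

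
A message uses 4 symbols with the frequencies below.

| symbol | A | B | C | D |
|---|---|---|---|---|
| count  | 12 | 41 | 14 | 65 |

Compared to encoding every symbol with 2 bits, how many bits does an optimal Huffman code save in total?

Fixed-length: 2 bits × 132 symbols = 264 bits.
Huffman merges:
merge A(12) and C(14): 26
merge 26 and B(41): 67
merge D(65) and 67: 132
Huffman total = 26 + 67 + 132 = 225 bits.
Saving = 264 − 225 = 39 bits.

39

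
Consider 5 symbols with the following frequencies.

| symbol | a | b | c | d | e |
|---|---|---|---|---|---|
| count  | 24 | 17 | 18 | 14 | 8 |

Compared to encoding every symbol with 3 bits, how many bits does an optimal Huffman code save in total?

Fixed-length: 3 bits × 81 symbols = 243 bits.
Huffman merges:
e(8) + d(14) → 22
b(17) + c(18) → 35
22 + a(24) → 46
35 + 46 → 81
Huffman total = 22 + 35 + 46 + 81 = 184 bits.
Saving = 243 − 184 = 59 bits.

59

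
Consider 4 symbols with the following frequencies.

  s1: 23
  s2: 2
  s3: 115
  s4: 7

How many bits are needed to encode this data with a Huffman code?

188

Build the Huffman tree bottom-up:
combine s2(2), s4(7) → 9
combine 9, s1(23) → 32
combine 32, s3(115) → 147
Each symbol's bit-cost is frequency × depth; summing gives 188 bits (equivalently 9 + 32 + 147).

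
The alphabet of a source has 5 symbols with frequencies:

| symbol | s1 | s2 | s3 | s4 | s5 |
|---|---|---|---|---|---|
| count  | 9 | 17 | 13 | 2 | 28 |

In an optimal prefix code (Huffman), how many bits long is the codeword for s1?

4

Huffman merges, smallest pair first:
s4(2) + s1(9) → 11
11 + s3(13) → 24
s2(17) + 24 → 41
s5(28) + 41 → 69
The subtree containing s1 is merged 4 times, so code length = 4.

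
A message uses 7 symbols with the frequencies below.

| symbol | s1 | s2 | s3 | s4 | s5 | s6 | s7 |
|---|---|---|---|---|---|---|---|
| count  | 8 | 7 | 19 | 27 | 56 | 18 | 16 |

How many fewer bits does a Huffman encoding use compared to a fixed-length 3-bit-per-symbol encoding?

68

Fixed-length: 3 bits × 151 symbols = 453 bits.
Huffman merges:
combine s2(7), s1(8) → 15
combine 15, s7(16) → 31
combine s6(18), s3(19) → 37
combine s4(27), 31 → 58
combine 37, s5(56) → 93
combine 58, 93 → 151
Huffman total = 15 + 31 + 37 + 58 + 93 + 151 = 385 bits.
Saving = 453 − 385 = 68 bits.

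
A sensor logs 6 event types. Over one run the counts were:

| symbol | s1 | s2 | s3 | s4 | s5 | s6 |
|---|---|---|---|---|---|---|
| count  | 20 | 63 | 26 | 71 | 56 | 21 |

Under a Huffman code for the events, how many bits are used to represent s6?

4

Build the tree from the bottom:
combine s1(20), s6(21) → 41
combine s3(26), 41 → 67
combine s5(56), s2(63) → 119
combine 67, s4(71) → 138
combine 119, 138 → 257
s6 sits 4 levels below the root, so its codeword is 4 bits.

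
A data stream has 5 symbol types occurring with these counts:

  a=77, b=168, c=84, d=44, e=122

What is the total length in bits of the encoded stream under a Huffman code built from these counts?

Greedily combine the two least-frequent nodes:
combine d(44), a(77) → 121
combine c(84), 121 → 205
combine e(122), b(168) → 290
combine 205, 290 → 495
Each symbol's bit-cost is frequency × depth; summing gives 1111 bits (equivalently 121 + 205 + 290 + 495).

1111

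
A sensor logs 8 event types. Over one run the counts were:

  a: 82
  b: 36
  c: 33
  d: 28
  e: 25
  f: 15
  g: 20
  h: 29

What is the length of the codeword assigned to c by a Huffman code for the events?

3

Repeatedly merge the two smallest:
f(15) + g(20) → 35
e(25) + d(28) → 53
h(29) + c(33) → 62
35 + b(36) → 71
53 + 62 → 115
71 + a(82) → 153
115 + 153 → 268
c's leaf is at depth 3, giving a 3-bit codeword.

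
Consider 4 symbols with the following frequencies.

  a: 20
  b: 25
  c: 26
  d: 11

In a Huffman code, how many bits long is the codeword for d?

Build the tree from the bottom:
combine d(11), a(20) → 31
combine b(25), c(26) → 51
combine 31, 51 → 82
d sits 2 levels below the root, so its codeword is 2 bits.

2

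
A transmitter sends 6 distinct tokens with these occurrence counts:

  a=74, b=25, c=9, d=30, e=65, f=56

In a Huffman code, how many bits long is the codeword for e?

2

Build the tree from the bottom:
merge c(9) and b(25): 34
merge d(30) and 34: 64
merge f(56) and 64: 120
merge e(65) and a(74): 139
merge 120 and 139: 259
e's leaf is at depth 2, giving a 2-bit codeword.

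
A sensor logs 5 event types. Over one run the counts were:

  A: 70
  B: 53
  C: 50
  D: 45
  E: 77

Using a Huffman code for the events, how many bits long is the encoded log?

685

Merge the two smallest weights repeatedly:
merge D(45) and C(50): 95
merge B(53) and A(70): 123
merge E(77) and 95: 172
merge 123 and 172: 295
Total encoded bits = sum of merged weights = 95 + 123 + 172 + 295 = 685.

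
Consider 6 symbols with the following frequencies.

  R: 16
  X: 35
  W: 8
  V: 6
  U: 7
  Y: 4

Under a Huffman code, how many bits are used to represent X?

1

Huffman merges, smallest pair first:
combine Y(4), V(6) → 10
combine U(7), W(8) → 15
combine 10, 15 → 25
combine R(16), 25 → 41
combine X(35), 41 → 76
X is merged only at the final step, so code length = 1.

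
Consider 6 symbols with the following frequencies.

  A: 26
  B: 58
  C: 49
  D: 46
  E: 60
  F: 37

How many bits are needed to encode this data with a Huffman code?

Merge the two smallest weights repeatedly:
merge A(26) and F(37): 63
merge D(46) and C(49): 95
merge B(58) and E(60): 118
merge 63 and 95: 158
merge 118 and 158: 276
The encoded length is the sum of every internal node's weight: 63 + 95 + 118 + 158 + 276 = 710 bits.

710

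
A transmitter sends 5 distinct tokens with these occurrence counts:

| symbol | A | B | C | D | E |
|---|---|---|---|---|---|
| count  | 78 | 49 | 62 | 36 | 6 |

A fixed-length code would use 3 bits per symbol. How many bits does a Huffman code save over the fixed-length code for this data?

Fixed-length: 3 bits × 231 symbols = 693 bits.
Huffman merges:
combine E(6), D(36) → 42
combine 42, B(49) → 91
combine C(62), A(78) → 140
combine 91, 140 → 231
Huffman total = 42 + 91 + 140 + 231 = 504 bits.
Saving = 693 − 504 = 189 bits.

189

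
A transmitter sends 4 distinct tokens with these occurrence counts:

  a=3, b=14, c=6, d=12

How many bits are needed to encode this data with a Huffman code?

65

Merge the two smallest weights repeatedly:
a(3) + c(6) → 9
9 + d(12) → 21
b(14) + 21 → 35
The encoded length is the sum of every internal node's weight: 9 + 21 + 35 = 65 bits.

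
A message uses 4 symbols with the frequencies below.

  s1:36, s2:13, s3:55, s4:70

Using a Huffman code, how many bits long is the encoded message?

Build the Huffman tree bottom-up:
merge s2(13) and s1(36): 49
merge 49 and s3(55): 104
merge s4(70) and 104: 174
Each symbol's bit-cost is frequency × depth; summing gives 327 bits (equivalently 49 + 104 + 174).

327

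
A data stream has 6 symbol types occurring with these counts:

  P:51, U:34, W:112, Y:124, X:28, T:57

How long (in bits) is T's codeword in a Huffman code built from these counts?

3

Repeatedly merge the two smallest:
X(28) + U(34) → 62
P(51) + T(57) → 108
62 + 108 → 170
W(112) + Y(124) → 236
170 + 236 → 406
The subtree containing T is merged 3 times, so code length = 3.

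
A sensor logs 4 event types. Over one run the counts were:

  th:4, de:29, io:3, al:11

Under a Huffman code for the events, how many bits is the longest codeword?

3

Merge the two lowest-weight nodes at each step:
io(3) + th(4) → 7
7 + al(11) → 18
18 + de(29) → 47
The first pair merged (io, th) ends up deepest, at depth 3.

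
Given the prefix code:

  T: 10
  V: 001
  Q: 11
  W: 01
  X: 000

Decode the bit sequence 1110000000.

Read left to right; each codeword is recognised as soon as it completes (prefix code):
  11→Q | 10→T | 000→X | 000→X
Decoded message: QTXX

QTXX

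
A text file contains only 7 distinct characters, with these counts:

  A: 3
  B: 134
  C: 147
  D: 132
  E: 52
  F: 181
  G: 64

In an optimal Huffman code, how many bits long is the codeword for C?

2

Huffman merges, smallest pair first:
merge A(3) and E(52): 55
merge 55 and G(64): 119
merge 119 and D(132): 251
merge B(134) and C(147): 281
merge F(181) and 251: 432
merge 281 and 432: 713
The subtree containing C is merged 2 times, so code length = 2.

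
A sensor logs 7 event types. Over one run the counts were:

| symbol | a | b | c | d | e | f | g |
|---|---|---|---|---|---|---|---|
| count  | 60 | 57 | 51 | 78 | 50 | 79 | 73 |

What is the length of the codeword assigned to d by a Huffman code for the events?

3

Huffman merges, smallest pair first:
e(50) + c(51) → 101
b(57) + a(60) → 117
g(73) + d(78) → 151
f(79) + 101 → 180
117 + 151 → 268
180 + 268 → 448
The subtree containing d is merged 3 times, so code length = 3.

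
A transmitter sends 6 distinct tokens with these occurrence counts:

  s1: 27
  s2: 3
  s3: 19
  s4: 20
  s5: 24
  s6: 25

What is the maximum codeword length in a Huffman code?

4

Merge the two lowest-weight nodes at each step:
merge s2(3) and s3(19): 22
merge s4(20) and 22: 42
merge s5(24) and s6(25): 49
merge s1(27) and 42: 69
merge 49 and 69: 118
Maximum depth reached is 4.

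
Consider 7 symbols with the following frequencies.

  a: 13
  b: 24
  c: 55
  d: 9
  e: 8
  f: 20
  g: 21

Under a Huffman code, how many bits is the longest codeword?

Merge the two lowest-weight nodes at each step:
merge e(8) and d(9): 17
merge a(13) and 17: 30
merge f(20) and g(21): 41
merge b(24) and 30: 54
merge 41 and 54: 95
merge c(55) and 95: 150
Maximum depth reached is 5.

5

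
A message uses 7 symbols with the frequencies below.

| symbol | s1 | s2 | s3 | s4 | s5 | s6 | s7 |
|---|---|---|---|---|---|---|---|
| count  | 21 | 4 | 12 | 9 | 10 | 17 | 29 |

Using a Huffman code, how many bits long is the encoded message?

Merge the two smallest weights repeatedly:
merge s2(4) and s4(9): 13
merge s5(10) and s3(12): 22
merge 13 and s6(17): 30
merge s1(21) and 22: 43
merge s7(29) and 30: 59
merge 43 and 59: 102
Each symbol's bit-cost is frequency × depth; summing gives 269 bits (equivalently 13 + 22 + 30 + 43 + 59 + 102).

269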